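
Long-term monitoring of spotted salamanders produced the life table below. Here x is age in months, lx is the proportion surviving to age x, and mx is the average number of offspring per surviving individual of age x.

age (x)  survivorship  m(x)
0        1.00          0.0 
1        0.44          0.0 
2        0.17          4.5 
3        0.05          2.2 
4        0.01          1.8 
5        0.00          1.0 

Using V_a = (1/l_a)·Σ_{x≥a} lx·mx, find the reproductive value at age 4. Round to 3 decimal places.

1.800

lx·mx for x ≥ 4: 0.018, 0 → sum = 0.018
V_4 = 0.018 / l_4 = 0.018 / 0.01 = 1.8 → 1.800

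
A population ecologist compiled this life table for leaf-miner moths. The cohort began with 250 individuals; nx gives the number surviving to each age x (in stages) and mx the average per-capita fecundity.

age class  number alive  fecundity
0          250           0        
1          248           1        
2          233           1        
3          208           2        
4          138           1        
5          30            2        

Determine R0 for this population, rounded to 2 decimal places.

lx = nx/n0 = nx/250: 1, 0.992, 0.932, 0.832, 0.552, 0.12
lx·mx by age: 0, 0.992, 0.932, 1.664, 0.552, 0.24
R0 = Σ lx·mx = 4.38 → 4.38

4.38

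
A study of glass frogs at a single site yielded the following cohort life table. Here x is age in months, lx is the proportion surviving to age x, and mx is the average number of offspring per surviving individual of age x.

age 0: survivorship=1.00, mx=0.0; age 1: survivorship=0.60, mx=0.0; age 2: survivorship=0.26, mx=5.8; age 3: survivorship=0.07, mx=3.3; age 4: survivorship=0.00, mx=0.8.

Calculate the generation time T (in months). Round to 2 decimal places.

2.13

lx·mx: 0, 0, 1.508, 0.231, 0 → R0 = 1.739
x·lx·mx: 0, 0, 3.016, 0.693, 0 → Σ = 3.709
T = 3.709 / 1.739 = 2.132835… → 2.13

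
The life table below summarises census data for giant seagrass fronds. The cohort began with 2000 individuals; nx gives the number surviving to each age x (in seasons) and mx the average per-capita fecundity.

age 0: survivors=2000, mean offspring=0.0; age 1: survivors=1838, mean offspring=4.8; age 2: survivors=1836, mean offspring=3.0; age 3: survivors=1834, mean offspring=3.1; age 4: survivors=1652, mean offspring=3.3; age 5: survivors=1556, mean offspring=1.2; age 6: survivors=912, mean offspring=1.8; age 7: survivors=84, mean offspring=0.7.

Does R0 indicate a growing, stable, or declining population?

growing

lx = nx/n0 = nx/2000: 1, 0.919, 0.918, 0.917, 0.826, 0.778, 0.456, 0.042
R0 = Σ lx·mx = 0 + 4.4112 + 2.754 + 2.8427 + 2.7258 + 0.9336 + 0.8208 + 0.0294 = 14.5175
R0 > 1, so the population is growing.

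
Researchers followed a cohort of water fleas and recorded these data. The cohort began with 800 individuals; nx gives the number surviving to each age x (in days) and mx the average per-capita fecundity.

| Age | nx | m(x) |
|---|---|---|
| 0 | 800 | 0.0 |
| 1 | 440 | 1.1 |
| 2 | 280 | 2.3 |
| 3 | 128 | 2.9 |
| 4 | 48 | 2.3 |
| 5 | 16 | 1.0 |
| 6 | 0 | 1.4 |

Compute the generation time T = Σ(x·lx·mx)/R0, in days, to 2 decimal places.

lx = nx/n0 = nx/800: 1, 0.55, 0.35, 0.16, 0.06, 0.02, 0
lx·mx: 0, 0.605, 0.805, 0.464, 0.138, 0.02, 0 → R0 = 2.032
x·lx·mx: 0, 0.605, 1.61, 1.392, 0.552, 0.1, 0 → Σ = 4.259
T = 4.259 / 2.032 = 2.095965… → 2.10

2.10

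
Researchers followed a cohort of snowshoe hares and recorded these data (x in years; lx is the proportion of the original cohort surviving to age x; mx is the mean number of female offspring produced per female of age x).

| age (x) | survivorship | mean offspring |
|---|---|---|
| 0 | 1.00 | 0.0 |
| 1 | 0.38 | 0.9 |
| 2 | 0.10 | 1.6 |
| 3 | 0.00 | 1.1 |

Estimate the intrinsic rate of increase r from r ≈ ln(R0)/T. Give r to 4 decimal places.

R0 = Σ lx·mx = 0 + 0.342 + 0.16 + 0 = 0.502
Σ x·lx·mx = 0.662; T = 0.662/0.502 = 1.31873…
r ≈ ln(R0)/T = ln(0.502)/1.31873… = -0.522592… → -0.5226

-0.5226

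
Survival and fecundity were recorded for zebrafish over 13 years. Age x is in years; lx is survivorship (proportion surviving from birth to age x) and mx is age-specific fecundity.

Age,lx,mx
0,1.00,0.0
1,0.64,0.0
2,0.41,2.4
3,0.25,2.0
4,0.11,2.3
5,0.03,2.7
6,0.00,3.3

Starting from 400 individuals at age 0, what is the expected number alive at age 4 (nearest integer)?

44

Expected survivors = N0 · l_4 = 400 × 0.11 = 44 → 44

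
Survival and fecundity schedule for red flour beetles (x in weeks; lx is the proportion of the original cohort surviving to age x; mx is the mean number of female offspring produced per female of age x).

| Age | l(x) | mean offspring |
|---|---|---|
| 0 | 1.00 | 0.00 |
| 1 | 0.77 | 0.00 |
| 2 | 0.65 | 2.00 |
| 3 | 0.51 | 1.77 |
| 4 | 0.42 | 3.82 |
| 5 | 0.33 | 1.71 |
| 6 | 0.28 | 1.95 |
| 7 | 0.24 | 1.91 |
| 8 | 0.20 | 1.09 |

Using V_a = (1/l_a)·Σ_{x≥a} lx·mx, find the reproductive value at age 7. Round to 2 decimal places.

2.82

lx·mx for x ≥ 7: 0.4584, 0.218 → sum = 0.6764
V_7 = 0.6764 / l_7 = 0.6764 / 0.24 = 2.818333… → 2.82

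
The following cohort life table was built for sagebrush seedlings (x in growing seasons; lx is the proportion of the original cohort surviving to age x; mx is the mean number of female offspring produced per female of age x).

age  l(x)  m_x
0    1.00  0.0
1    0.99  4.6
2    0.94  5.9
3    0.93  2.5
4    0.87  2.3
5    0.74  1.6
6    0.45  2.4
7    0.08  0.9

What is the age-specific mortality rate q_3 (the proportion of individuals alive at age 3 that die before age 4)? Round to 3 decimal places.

q_3 = (l_3 − l_4) / l_3 = (0.93 − 0.87) / 0.93
     = 0.06 / 0.93 = 0.064516… → 0.065

0.065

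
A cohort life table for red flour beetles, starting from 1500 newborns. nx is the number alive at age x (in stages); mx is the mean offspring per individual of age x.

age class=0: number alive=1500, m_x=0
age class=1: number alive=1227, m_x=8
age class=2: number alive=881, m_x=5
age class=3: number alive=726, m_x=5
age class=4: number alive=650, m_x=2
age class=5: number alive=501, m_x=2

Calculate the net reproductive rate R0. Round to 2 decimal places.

lx = nx/n0 = nx/1500: 1, 0.818, 0.58733…, 0.484, 0.43333…, 0.334
lx·mx by age: 0, 6.544, 2.936667…, 2.42, 0.866667…, 0.668
R0 = Σ lx·mx = 13.435333… → 13.44

13.44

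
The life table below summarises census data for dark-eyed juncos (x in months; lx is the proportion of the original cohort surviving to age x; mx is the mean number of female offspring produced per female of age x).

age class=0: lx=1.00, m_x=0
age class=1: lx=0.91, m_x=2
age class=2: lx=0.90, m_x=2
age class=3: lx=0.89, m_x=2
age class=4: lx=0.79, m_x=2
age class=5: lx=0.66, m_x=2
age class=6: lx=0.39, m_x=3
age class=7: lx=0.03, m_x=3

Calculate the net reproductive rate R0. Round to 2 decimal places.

lx·mx by age: 0, 1.82, 1.8, 1.78, 1.58, 1.32, 1.17, 0.09
R0 = Σ lx·mx = 9.56 → 9.56

9.56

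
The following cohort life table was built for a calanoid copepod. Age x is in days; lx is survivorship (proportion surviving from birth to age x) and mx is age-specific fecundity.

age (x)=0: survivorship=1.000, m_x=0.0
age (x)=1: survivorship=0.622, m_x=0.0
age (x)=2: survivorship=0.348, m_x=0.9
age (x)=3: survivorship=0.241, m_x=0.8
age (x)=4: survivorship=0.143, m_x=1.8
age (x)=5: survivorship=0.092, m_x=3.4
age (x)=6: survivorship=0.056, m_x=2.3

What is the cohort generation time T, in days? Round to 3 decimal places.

lx·mx: 0, 0, 0.3132, 0.1928, 0.2574, 0.3128, 0.1288 → R0 = 1.205
x·lx·mx: 0, 0, 0.6264, 0.5784, 1.0296, 1.564, 0.7728 → Σ = 4.5712
T = 4.5712 / 1.205 = 3.793527… → 3.794

3.794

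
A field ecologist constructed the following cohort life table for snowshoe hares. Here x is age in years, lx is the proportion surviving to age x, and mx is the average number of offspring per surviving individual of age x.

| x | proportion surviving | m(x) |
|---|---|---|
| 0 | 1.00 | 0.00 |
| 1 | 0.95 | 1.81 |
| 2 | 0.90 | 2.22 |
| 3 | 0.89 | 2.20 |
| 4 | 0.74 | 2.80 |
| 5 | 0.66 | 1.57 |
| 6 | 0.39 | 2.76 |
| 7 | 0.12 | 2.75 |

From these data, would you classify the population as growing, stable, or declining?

growing

R0 = Σ lx·mx = 0 + 1.7195 + 1.998 + 1.958 + 2.072 + 1.0362 + 1.0764 + 0.33 = 10.1901
R0 > 1, so the population is growing.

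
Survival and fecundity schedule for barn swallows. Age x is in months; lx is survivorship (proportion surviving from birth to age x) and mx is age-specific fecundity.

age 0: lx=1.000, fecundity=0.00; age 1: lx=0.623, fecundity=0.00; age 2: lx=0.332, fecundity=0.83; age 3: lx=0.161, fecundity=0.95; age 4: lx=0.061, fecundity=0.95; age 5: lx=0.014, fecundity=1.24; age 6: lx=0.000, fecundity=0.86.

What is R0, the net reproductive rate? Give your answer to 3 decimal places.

lx·mx by age: 0, 0, 0.27556, 0.15295, 0.05795, 0.01736, 0
R0 = Σ lx·mx = 0.50382 → 0.504

0.504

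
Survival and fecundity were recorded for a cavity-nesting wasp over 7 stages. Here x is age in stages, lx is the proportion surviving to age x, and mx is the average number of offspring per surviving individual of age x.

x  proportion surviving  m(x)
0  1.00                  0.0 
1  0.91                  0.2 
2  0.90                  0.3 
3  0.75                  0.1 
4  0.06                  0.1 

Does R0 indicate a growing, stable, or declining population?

R0 = Σ lx·mx = 0 + 0.182 + 0.27 + 0.075 + 0.006 = 0.533
R0 < 1, so the population is declining.

declining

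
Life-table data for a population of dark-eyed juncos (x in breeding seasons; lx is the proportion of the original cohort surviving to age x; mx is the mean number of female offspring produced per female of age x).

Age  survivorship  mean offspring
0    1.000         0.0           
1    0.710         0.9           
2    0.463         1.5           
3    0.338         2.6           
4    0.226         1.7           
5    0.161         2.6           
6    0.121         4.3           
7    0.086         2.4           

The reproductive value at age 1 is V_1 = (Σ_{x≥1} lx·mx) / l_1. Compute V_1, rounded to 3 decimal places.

5.270

lx·mx for x ≥ 1: 0.639, 0.6945, 0.8788, 0.3842, 0.4186, 0.5203, 0.2064 → sum = 3.7418
V_1 = 3.7418 / l_1 = 3.7418 / 0.71 = 5.270141… → 5.270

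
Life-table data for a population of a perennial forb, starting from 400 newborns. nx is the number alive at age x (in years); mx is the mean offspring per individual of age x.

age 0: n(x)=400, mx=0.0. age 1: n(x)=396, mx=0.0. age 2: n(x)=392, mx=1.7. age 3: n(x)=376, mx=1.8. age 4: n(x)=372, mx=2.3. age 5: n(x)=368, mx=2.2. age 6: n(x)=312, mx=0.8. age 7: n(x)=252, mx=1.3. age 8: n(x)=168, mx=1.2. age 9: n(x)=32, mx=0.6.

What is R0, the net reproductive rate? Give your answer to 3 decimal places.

lx = nx/n0 = nx/400: 1, 0.99, 0.98, 0.94, 0.93, 0.92, 0.78, 0.63, 0.42, 0.08
lx·mx by age: 0, 0, 1.666, 1.692, 2.139, 2.024, 0.624, 0.819, 0.504, 0.048
R0 = Σ lx·mx = 9.516 → 9.516

9.516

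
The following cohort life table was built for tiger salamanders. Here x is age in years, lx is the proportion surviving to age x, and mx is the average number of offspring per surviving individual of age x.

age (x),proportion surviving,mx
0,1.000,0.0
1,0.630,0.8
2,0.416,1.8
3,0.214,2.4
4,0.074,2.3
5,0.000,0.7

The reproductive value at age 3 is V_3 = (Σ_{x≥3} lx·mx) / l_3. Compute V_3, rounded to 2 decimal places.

lx·mx for x ≥ 3: 0.5136, 0.1702, 0 → sum = 0.6838
V_3 = 0.6838 / l_3 = 0.6838 / 0.214 = 3.195327… → 3.20

3.20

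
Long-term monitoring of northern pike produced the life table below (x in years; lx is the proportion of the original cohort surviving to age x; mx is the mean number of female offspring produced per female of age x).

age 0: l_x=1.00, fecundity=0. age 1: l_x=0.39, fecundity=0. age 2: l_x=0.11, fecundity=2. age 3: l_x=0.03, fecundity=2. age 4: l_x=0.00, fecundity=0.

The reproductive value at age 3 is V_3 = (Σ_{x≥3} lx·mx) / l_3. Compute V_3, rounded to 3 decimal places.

lx·mx for x ≥ 3: 0.06, 0 → sum = 0.06
V_3 = 0.06 / l_3 = 0.06 / 0.03 = 2 → 2.000

2.000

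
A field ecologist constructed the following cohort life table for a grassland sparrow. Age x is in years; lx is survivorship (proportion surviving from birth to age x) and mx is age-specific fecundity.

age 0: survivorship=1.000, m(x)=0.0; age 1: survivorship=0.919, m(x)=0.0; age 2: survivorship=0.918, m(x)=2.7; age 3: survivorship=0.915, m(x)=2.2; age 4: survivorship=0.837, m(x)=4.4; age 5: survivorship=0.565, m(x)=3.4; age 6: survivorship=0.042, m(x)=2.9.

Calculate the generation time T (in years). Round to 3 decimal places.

3.530

lx·mx: 0, 0, 2.4786, 2.013, 3.6828, 1.921, 0.1218 → R0 = 10.2172
x·lx·mx: 0, 0, 4.9572, 6.039, 14.7312, 9.605, 0.7308 → Σ = 36.0632
T = 36.0632 / 10.2172 = 3.529656… → 3.530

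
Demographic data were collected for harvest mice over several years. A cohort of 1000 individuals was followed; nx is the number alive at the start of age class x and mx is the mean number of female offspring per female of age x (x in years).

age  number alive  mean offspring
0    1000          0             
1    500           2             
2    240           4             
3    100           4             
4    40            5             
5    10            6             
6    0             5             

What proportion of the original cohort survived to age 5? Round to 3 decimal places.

l_5 = n_5/n_0 = 10/1000 = 0.01 → 0.010

0.010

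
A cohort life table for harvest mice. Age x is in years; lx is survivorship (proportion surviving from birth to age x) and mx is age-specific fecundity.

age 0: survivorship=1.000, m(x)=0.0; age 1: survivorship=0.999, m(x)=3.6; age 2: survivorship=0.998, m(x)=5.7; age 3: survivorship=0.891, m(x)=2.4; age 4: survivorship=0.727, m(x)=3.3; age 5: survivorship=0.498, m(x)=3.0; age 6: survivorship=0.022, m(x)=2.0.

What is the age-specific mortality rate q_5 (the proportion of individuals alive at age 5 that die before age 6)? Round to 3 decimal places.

0.956

q_5 = (l_5 − l_6) / l_5 = (0.498 − 0.022) / 0.498
     = 0.476 / 0.498 = 0.955823… → 0.956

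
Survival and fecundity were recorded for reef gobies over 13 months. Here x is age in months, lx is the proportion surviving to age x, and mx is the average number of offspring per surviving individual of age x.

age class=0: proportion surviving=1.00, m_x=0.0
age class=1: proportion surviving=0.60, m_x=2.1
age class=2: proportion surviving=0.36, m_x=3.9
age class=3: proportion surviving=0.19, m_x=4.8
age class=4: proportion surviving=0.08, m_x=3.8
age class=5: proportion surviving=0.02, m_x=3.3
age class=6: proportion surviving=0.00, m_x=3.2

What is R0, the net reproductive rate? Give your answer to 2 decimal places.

3.95

lx·mx by age: 0, 1.26, 1.404, 0.912, 0.304, 0.066, 0
R0 = Σ lx·mx = 3.946 → 3.95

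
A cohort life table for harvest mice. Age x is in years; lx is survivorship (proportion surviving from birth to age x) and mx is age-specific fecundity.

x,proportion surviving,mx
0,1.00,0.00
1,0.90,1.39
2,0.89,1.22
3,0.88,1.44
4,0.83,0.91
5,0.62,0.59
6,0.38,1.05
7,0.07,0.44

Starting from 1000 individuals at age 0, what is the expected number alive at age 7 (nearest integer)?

70

Expected survivors = N0 · l_7 = 1000 × 0.07 = 70 → 70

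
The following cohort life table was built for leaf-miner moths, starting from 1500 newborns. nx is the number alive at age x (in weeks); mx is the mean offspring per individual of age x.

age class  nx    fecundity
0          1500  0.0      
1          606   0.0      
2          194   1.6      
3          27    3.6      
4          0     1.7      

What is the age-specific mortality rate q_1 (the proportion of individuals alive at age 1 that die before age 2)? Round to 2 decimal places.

lx = nx/n0 = nx/1500: 1, 0.404, 0.12933…, 0.018, 0
q_1 = (l_1 − l_2) / l_1 = (0.404 − 0.129333…) / 0.404
     = 0.274667… / 0.404 = 0.679868… → 0.68

0.68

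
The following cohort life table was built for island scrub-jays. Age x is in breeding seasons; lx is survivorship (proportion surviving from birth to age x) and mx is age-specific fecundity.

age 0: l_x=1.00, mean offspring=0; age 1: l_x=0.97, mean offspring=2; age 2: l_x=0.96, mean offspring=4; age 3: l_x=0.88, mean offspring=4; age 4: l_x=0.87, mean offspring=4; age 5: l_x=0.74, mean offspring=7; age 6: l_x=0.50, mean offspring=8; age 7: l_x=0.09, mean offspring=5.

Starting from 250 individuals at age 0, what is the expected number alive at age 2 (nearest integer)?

Expected survivors = N0 · l_2 = 250 × 0.96 = 240 → 240

240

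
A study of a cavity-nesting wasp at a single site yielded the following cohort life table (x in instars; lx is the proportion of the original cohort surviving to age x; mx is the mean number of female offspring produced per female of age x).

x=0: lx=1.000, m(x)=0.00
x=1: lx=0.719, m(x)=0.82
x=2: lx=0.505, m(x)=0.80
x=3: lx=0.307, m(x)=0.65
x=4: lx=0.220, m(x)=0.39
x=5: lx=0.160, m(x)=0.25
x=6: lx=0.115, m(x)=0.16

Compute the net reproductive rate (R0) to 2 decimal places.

1.34

lx·mx by age: 0, 0.58958, 0.404, 0.19955, 0.0858, 0.04, 0.0184
R0 = Σ lx·mx = 1.33733 → 1.34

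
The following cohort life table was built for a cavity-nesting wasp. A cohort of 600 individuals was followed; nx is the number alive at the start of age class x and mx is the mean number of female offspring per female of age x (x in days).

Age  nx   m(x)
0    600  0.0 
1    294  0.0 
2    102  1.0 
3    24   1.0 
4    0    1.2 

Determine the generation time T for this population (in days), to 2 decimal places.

lx = nx/n0 = nx/600: 1, 0.49, 0.17, 0.04, 0
lx·mx: 0, 0, 0.17, 0.04, 0 → R0 = 0.21
x·lx·mx: 0, 0, 0.34, 0.12, 0 → Σ = 0.46
T = 0.46 / 0.21 = 2.190476… → 2.19

2.19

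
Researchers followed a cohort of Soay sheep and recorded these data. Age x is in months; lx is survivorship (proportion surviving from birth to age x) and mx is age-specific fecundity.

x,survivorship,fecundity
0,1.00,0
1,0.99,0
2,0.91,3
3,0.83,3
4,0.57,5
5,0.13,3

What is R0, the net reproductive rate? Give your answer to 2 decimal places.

8.46

lx·mx by age: 0, 0, 2.73, 2.49, 2.85, 0.39
R0 = Σ lx·mx = 8.46 → 8.46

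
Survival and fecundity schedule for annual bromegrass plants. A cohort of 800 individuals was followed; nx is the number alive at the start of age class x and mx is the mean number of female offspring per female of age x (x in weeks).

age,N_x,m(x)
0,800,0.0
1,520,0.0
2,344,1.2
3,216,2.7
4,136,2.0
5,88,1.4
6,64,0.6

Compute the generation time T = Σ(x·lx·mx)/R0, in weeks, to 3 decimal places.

3.154

lx = nx/n0 = nx/800: 1, 0.65, 0.43, 0.27, 0.17, 0.11, 0.08
lx·mx: 0, 0, 0.516, 0.729, 0.34, 0.154, 0.048 → R0 = 1.787
x·lx·mx: 0, 0, 1.032, 2.187, 1.36, 0.77, 0.288 → Σ = 5.637
T = 5.637 / 1.787 = 3.154449… → 3.154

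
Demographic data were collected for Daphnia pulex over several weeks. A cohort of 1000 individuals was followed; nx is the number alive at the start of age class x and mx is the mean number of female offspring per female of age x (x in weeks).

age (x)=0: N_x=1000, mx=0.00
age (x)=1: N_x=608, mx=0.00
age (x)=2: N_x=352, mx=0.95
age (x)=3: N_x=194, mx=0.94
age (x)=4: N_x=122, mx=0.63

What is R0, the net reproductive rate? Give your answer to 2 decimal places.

0.59

lx = nx/n0 = nx/1000: 1, 0.608, 0.352, 0.194, 0.122
lx·mx by age: 0, 0, 0.3344, 0.18236, 0.07686
R0 = Σ lx·mx = 0.59362 → 0.59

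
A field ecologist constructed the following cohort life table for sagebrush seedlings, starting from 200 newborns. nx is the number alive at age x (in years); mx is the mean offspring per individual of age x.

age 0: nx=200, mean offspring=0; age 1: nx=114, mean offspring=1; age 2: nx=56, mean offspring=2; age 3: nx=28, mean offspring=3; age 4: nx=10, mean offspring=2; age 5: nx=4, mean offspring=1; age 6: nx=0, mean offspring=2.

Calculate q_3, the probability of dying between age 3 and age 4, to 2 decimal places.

lx = nx/n0 = nx/200: 1, 0.57, 0.28, 0.14, 0.05, 0.02, 0
q_3 = (l_3 − l_4) / l_3 = (0.14 − 0.05) / 0.14
     = 0.09 / 0.14 = 0.642857… → 0.64

0.64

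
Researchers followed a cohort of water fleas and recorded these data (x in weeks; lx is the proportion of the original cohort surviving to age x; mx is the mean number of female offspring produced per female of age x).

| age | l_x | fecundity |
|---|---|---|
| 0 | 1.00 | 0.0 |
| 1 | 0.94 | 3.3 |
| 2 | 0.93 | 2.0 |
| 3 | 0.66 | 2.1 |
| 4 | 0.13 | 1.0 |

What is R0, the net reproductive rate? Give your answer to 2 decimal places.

6.48

lx·mx by age: 0, 3.102, 1.86, 1.386, 0.13
R0 = Σ lx·mx = 6.478 → 6.48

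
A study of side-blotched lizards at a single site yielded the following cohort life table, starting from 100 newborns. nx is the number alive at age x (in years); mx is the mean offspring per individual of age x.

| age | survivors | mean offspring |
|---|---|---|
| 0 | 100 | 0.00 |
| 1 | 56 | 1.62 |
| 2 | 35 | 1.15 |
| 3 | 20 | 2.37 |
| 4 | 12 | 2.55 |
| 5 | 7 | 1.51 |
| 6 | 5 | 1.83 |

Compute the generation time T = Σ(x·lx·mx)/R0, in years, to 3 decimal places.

lx = nx/n0 = nx/100: 1, 0.56, 0.35, 0.2, 0.12, 0.07, 0.05
lx·mx: 0, 0.9072, 0.4025, 0.474, 0.306, 0.1057, 0.0915 → R0 = 2.2869
x·lx·mx: 0, 0.9072, 0.805, 1.422, 1.224, 0.5285, 0.549 → Σ = 5.4357
T = 5.4357 / 2.2869 = 2.376886… → 2.377

2.377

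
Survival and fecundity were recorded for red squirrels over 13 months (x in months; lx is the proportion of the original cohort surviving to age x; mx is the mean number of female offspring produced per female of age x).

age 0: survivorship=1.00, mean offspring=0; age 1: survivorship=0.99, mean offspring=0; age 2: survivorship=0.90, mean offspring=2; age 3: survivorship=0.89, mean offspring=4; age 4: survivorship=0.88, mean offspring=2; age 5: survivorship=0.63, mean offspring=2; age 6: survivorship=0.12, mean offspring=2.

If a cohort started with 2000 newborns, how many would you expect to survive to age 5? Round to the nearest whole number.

Expected survivors = N0 · l_5 = 2000 × 0.63 = 1260 → 1260

1260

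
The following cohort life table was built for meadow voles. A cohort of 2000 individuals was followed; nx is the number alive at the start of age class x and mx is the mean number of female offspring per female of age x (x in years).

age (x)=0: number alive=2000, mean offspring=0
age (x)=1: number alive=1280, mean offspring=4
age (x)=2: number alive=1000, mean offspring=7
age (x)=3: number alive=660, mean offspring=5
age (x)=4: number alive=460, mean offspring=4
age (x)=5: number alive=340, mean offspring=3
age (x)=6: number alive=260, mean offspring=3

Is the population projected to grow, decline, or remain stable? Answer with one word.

growing

lx = nx/n0 = nx/2000: 1, 0.64, 0.5, 0.33, 0.23, 0.17, 0.13
R0 = Σ lx·mx = 0 + 2.56 + 3.5 + 1.65 + 0.92 + 0.51 + 0.39 = 9.53
R0 > 1, so the population is growing.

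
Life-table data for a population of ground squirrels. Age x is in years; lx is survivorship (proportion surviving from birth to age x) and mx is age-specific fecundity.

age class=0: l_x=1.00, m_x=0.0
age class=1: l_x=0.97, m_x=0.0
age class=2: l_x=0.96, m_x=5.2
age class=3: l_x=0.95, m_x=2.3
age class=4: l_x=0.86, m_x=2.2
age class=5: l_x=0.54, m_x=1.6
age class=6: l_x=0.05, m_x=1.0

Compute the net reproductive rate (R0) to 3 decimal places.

9.983

lx·mx by age: 0, 0, 4.992, 2.185, 1.892, 0.864, 0.05
R0 = Σ lx·mx = 9.983 → 9.983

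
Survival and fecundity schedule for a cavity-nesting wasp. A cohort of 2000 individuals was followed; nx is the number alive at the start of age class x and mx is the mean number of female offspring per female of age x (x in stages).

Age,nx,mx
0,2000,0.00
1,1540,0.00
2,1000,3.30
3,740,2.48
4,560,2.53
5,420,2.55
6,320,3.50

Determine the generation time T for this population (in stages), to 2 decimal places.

lx = nx/n0 = nx/2000: 1, 0.77, 0.5, 0.37, 0.28, 0.21, 0.16
lx·mx: 0, 0, 1.65, 0.9176, 0.7084, 0.5355, 0.56 → R0 = 4.3715
x·lx·mx: 0, 0, 3.3, 2.7528, 2.8336, 2.6775, 3.36 → Σ = 14.9239
T = 14.9239 / 4.3715 = 3.413908… → 3.41

3.41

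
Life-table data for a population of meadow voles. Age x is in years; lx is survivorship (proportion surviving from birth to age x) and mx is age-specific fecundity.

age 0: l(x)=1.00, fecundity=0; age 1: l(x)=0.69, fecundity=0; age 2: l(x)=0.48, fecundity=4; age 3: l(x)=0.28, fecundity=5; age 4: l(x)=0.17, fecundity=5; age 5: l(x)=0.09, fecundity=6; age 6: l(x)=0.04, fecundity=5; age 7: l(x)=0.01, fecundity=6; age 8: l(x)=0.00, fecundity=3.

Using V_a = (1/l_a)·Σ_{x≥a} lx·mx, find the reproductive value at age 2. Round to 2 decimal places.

10.35

lx·mx for x ≥ 2: 1.92, 1.4, 0.85, 0.54, 0.2, 0.06, 0 → sum = 4.97
V_2 = 4.97 / l_2 = 4.97 / 0.48 = 10.354167… → 10.35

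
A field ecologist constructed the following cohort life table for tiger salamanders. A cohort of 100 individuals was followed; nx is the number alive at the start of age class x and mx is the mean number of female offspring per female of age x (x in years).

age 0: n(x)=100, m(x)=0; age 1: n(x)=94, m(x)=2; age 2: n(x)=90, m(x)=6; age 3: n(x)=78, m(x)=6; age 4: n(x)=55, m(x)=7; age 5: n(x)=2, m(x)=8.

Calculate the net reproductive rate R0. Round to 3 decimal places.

lx = nx/n0 = nx/100: 1, 0.94, 0.9, 0.78, 0.55, 0.02
lx·mx by age: 0, 1.88, 5.4, 4.68, 3.85, 0.16
R0 = Σ lx·mx = 15.97 → 15.970

15.970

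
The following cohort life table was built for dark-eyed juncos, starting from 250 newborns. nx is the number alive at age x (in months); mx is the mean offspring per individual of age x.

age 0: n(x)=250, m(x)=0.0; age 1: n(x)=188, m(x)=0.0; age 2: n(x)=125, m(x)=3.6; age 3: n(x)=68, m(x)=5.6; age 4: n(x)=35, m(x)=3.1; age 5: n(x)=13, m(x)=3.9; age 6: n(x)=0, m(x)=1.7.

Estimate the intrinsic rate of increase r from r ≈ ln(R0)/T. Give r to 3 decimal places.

0.499

lx = nx/n0 = nx/250: 1, 0.752, 0.5, 0.272, 0.14, 0.052, 0
R0 = Σ lx·mx = 0 + 0 + 1.8 + 1.5232 + 0.434 + 0.2028 + 0 = 3.96
Σ x·lx·mx = 10.9196; T = 10.9196/3.96 = 2.75747…
r ≈ ln(R0)/T = ln(3.96)/2.75747… = 0.4991… → 0.499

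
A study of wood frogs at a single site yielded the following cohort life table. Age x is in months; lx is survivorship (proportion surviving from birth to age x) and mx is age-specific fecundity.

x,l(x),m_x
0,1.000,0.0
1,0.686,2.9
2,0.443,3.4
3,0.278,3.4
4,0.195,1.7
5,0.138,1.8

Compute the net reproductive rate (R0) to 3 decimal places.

5.021

lx·mx by age: 0, 1.9894, 1.5062, 0.9452, 0.3315, 0.2484
R0 = Σ lx·mx = 5.0207 → 5.021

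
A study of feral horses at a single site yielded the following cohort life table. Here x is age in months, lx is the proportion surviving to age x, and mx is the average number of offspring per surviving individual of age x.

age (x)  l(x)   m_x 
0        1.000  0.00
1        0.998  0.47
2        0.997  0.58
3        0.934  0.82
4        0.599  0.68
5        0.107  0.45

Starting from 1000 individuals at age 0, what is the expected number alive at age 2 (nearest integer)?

Expected survivors = N0 · l_2 = 1000 × 0.997 = 997 → 997

997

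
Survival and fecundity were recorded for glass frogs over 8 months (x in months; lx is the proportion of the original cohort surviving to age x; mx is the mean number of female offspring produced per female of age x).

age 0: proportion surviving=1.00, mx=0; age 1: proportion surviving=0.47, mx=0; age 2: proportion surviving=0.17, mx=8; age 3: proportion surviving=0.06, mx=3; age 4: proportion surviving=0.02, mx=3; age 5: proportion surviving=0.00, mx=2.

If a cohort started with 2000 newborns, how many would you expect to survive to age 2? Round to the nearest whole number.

Expected survivors = N0 · l_2 = 2000 × 0.17 = 340 → 340

340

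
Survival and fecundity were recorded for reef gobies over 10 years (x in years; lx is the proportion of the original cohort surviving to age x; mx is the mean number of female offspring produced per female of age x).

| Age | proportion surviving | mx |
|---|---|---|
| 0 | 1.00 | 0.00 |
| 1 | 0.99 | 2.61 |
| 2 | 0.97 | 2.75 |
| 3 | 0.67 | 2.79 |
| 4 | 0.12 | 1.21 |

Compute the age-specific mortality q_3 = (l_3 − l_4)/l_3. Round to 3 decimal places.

0.821

q_3 = (l_3 − l_4) / l_3 = (0.67 − 0.12) / 0.67
     = 0.55 / 0.67 = 0.820896… → 0.821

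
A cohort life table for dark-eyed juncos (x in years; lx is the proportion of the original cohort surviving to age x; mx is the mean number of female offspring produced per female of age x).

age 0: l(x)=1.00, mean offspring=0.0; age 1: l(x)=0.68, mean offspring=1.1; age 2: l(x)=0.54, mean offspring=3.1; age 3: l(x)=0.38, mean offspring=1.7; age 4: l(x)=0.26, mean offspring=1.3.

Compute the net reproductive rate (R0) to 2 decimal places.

3.41

lx·mx by age: 0, 0.748, 1.674, 0.646, 0.338
R0 = Σ lx·mx = 3.406 → 3.41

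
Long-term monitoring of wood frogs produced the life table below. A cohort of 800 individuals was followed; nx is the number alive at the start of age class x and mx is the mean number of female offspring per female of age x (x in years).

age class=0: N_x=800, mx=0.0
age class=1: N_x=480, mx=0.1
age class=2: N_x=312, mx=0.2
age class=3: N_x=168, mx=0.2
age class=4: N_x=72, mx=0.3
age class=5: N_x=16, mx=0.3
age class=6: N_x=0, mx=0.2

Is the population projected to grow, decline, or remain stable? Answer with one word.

declining

lx = nx/n0 = nx/800: 1, 0.6, 0.39, 0.21, 0.09, 0.02, 0
R0 = Σ lx·mx = 0 + 0.06 + 0.078 + 0.042 + 0.027 + 0.006 + 0 = 0.213
R0 < 1, so the population is declining.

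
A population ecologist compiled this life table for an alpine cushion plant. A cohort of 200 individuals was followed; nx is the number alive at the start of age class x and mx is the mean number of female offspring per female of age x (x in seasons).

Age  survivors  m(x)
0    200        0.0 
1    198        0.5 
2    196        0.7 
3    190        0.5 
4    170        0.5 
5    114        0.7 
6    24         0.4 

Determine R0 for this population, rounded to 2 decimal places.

2.53

lx = nx/n0 = nx/200: 1, 0.99, 0.98, 0.95, 0.85, 0.57, 0.12
lx·mx by age: 0, 0.495, 0.686, 0.475, 0.425, 0.399, 0.048
R0 = Σ lx·mx = 2.528 → 2.53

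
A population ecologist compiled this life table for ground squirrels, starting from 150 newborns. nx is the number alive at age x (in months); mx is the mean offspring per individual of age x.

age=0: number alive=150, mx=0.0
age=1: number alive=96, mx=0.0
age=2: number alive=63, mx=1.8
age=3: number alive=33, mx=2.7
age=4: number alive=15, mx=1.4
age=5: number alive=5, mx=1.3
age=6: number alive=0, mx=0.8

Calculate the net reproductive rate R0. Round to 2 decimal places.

1.53

lx = nx/n0 = nx/150: 1, 0.64, 0.42, 0.22, 0.1, 0.03333…, 0
lx·mx by age: 0, 0, 0.756, 0.594, 0.14, 0.043333…, 0
R0 = Σ lx·mx = 1.533333… → 1.53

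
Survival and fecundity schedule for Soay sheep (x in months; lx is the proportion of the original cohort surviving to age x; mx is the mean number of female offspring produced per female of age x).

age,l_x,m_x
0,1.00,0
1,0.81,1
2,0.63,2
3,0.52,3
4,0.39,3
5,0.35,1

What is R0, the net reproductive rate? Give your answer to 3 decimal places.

lx·mx by age: 0, 0.81, 1.26, 1.56, 1.17, 0.35
R0 = Σ lx·mx = 5.15 → 5.150

5.150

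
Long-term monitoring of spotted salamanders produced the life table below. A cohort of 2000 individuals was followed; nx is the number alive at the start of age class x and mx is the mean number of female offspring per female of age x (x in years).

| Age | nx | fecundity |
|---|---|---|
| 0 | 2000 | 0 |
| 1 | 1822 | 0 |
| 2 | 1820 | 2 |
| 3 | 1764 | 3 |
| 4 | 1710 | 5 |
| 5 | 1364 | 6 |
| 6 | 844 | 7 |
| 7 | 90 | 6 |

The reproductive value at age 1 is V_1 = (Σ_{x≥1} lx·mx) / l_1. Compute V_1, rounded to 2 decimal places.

lx = nx/n0 = nx/2000: 1, 0.911, 0.91, 0.882, 0.855, 0.682, 0.422, 0.045
lx·mx for x ≥ 1: 0, 1.82, 2.646, 4.275, 4.092, 2.954, 0.27 → sum = 16.057
V_1 = 16.057 / l_1 = 16.057 / 0.911 = 17.625686… → 17.63

17.63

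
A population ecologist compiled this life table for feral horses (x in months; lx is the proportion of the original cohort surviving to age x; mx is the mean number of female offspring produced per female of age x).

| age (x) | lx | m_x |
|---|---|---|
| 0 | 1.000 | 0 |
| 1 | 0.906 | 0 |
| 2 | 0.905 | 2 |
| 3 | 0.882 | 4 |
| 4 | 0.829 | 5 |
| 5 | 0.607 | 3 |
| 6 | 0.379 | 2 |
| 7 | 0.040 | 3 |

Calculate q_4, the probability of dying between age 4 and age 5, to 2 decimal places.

q_4 = (l_4 − l_5) / l_4 = (0.829 − 0.607) / 0.829
     = 0.222 / 0.829 = 0.267793… → 0.27

0.27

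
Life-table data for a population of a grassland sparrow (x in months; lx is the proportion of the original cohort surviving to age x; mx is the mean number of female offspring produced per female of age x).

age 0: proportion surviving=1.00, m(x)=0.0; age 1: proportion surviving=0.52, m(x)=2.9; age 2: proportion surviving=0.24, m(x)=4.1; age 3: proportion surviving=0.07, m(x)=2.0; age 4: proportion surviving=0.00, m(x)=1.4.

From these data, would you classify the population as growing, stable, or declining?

R0 = Σ lx·mx = 0 + 1.508 + 0.984 + 0.14 + 0 = 2.632
R0 > 1, so the population is growing.

growing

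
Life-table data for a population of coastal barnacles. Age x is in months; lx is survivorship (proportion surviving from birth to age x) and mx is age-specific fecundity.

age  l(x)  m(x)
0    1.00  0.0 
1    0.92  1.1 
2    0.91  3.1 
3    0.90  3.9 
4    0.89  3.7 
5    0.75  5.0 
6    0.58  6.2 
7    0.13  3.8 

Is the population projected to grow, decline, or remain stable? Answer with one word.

growing

R0 = Σ lx·mx = 0 + 1.012 + 2.821 + 3.51 + 3.293 + 3.75 + 3.596 + 0.494 = 18.476
R0 > 1, so the population is growing.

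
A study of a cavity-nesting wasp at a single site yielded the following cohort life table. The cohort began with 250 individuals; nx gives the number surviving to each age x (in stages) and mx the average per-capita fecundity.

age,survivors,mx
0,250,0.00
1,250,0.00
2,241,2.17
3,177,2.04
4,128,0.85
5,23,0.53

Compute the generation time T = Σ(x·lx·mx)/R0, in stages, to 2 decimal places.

2.61

lx = nx/n0 = nx/250: 1, 1, 0.964, 0.708, 0.512, 0.092
lx·mx: 0, 0, 2.09188, 1.44432, 0.4352, 0.04876 → R0 = 4.02016
x·lx·mx: 0, 0, 4.18376, 4.33296, 1.7408, 0.2438 → Σ = 10.50132
T = 10.50132 / 4.02016 = 2.612165… → 2.61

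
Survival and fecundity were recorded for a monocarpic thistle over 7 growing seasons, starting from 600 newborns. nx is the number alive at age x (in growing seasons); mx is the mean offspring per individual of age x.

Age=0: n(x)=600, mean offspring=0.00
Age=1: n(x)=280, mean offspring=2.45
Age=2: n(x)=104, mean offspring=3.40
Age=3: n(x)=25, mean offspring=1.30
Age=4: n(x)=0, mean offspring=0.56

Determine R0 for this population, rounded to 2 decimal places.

lx = nx/n0 = nx/600: 1, 0.46667…, 0.17333…, 0.04167…, 0
lx·mx by age: 0, 1.143333…, 0.589333…, 0.054167…, 0
R0 = Σ lx·mx = 1.786833… → 1.79

1.79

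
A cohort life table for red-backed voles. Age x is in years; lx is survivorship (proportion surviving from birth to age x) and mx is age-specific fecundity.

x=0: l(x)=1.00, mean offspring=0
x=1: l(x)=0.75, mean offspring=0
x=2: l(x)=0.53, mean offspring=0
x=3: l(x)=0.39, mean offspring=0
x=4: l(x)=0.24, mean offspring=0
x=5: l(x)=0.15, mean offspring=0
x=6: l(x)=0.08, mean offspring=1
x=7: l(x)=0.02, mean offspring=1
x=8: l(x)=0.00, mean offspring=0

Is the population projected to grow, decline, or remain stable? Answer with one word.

R0 = Σ lx·mx = 0 + 0 + 0 + 0 + 0 + 0 + 0.08 + 0.02 + 0 = 0.1
R0 < 1, so the population is declining.

declining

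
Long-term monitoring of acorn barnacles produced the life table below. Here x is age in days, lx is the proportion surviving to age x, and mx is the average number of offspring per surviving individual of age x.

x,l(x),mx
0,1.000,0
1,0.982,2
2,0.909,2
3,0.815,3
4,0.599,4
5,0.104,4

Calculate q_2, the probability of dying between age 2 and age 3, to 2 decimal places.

q_2 = (l_2 − l_3) / l_2 = (0.909 − 0.815) / 0.909
     = 0.094 / 0.909 = 0.10341… → 0.10

0.10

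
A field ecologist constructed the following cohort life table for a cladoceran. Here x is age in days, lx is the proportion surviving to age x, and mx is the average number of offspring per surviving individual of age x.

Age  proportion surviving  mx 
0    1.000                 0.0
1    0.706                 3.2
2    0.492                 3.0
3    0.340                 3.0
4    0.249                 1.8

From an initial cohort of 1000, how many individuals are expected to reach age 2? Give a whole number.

Expected survivors = N0 · l_2 = 1000 × 0.492 = 492 → 492

492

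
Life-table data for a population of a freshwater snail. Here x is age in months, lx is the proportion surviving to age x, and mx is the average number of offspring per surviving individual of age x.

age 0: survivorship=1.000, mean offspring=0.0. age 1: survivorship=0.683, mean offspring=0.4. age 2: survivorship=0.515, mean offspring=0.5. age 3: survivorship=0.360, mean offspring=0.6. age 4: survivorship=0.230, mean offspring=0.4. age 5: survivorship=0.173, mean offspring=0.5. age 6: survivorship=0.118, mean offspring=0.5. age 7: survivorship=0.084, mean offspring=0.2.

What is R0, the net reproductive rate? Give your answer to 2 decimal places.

lx·mx by age: 0, 0.2732, 0.2575, 0.216, 0.092, 0.0865, 0.059, 0.0168
R0 = Σ lx·mx = 1.001 → 1.00

1.00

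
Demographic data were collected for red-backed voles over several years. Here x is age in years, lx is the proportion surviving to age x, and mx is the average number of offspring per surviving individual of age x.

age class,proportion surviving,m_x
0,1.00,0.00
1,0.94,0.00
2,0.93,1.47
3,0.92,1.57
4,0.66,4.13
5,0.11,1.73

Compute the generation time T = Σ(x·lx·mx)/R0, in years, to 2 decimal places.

3.30

lx·mx: 0, 0, 1.3671, 1.4444, 2.7258, 0.1903 → R0 = 5.7276
x·lx·mx: 0, 0, 2.7342, 4.3332, 10.9032, 0.9515 → Σ = 18.9221
T = 18.9221 / 5.7276 = 3.30367… → 3.30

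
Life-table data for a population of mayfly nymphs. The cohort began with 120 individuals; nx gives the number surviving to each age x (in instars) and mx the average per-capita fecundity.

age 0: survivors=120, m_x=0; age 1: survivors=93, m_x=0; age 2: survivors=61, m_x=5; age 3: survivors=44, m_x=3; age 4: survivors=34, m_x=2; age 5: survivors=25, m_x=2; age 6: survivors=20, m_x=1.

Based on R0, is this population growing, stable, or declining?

growing

lx = nx/n0 = nx/120: 1, 0.775, 0.50833…, 0.36667…, 0.28333…, 0.20833…, 0.16667…
R0 = Σ lx·mx = 0 + 0 + 2.541667… + 1.1… + 0.566667… + 0.416667… + 0.166667… = 4.791667…
R0 > 1, so the population is growing.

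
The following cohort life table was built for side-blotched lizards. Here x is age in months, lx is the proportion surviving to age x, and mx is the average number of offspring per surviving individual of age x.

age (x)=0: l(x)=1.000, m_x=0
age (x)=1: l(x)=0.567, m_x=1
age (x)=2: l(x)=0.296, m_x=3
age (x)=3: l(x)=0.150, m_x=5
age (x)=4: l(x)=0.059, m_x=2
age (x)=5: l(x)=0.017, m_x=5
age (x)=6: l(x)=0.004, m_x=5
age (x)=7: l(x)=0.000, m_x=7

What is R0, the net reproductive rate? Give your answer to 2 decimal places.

2.43

lx·mx by age: 0, 0.567, 0.888, 0.75, 0.118, 0.085, 0.02, 0
R0 = Σ lx·mx = 2.428 → 2.43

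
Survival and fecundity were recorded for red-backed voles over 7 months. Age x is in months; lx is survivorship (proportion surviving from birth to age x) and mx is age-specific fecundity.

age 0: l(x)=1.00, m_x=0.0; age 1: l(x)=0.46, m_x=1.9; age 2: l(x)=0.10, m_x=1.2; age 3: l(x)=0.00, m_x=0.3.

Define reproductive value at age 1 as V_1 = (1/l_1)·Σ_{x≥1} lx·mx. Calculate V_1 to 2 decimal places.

2.16

lx·mx for x ≥ 1: 0.874, 0.12, 0 → sum = 0.994
V_1 = 0.994 / l_1 = 0.994 / 0.46 = 2.16087… → 2.16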